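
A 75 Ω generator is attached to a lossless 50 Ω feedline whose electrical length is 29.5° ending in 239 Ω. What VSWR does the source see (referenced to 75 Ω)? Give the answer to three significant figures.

VSWR ≈ 4.19

tan(βl) = 0.566
Z_in = Z_0·(Z_L + jZ_0·tanβl)/(Z_0 + jZ_L·tanβl) = 37.9 − j74.3 Ω
Γ_s = (Z_in − Z_s)/(Z_in + Z_s) = (-37.1 − j74.3)/(113 − j74.3), |Γ_s| = 0.614
VSWR = (1 + |Γ_s|)/(1 − |Γ_s|)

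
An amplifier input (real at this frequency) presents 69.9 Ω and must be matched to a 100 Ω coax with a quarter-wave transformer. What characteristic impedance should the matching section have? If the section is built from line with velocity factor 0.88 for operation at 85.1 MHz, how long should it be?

Z_qwt ≈ 83.6 Ω; length ≈ 77.6 cm

Z_qwt = √(Z_0·R_L) = √(100 × 69.9) = √6990
λ = 0.88·c/f = 3.1 m, so l = λ/4 = 0.776 m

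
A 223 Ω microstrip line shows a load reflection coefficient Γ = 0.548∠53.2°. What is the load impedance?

Z_L ≈ 242 + j304 Ω

Z_L = Z_0·(1 + Γ)/(1 − Γ) = 223·(1.33 + j0.439)/(0.672 − j0.439)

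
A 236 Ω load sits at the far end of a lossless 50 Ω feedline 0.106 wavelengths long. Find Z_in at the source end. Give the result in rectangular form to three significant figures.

βl = 2π × 0.106 = 38.2°
tan(βl) = tan(38.2°) = 0.786
Z_in = Z_0·(Z_L + jZ_0·tanβl)/(Z_0 + jZ_L·tanβl)
     = 50·(236 + j39.3)/(50 + j185)

Z_in ≈ 25.9 − j56.7 Ω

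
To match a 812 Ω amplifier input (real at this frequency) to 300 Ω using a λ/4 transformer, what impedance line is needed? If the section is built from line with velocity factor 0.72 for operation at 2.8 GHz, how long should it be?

Z_qwt ≈ 494 Ω; length ≈ 1.93 cm

Z_qwt = √(Z_0·R_L) = √(300 × 812) = √243600
λ = 0.72·c/f = 0.0771 m, so l = λ/4 = 0.0193 m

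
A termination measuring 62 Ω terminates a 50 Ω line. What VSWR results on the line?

Γ = (62 − 50)/(62 + 50) = 0.107
VSWR = (1 + 0.107)/(1 − 0.107)

VSWR ≈ 1.24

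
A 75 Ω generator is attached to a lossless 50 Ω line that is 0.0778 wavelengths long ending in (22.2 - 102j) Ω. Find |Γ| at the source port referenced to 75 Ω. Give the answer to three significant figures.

βl = 2π × 0.0778 = 28°
tan(βl) = 0.532
Z_in = Z_0·(Z_L + jZ_0·tanβl)/(Z_0 + jZ_L·tanβl) = 6.47 − j36.9 Ω
Γ_s = (Z_in − Z_s)/(Z_in + Z_s) = (-68.5 − j36.9)/(81.5 − j36.9), |Γ_s| = 0.87

|Γ| ≈ 0.87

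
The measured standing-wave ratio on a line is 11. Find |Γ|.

|Γ| = (S − 1)/(S + 1) = (11 − 1)/(11 + 1) = 10/12

|Γ| ≈ 0.833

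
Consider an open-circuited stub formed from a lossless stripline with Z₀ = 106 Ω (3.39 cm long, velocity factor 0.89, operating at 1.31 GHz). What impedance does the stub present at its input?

Z_in ≈ −j61.5 Ω

λ = v/f = 0.89·c / 1.31 GHz = 0.204 m
βl = 2π·l/λ = 2π × 0.166 = 59.9°
tan(βl) = 1.72
For an open-circuited stub, Z_in = −jZ_0·cot(βl) = −jZ_0/tan(βl)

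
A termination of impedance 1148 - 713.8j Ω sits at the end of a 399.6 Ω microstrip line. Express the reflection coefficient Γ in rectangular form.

Γ = (Z_L − Z_0)/(Z_L + Z_0) = (748.4 − j713.8)/(1548 − j713.8)

Γ ≈ 0.574 − j0.196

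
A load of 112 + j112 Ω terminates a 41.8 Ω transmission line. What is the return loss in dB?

RL ≈ 3.16 dB

Γ = (70.2 + j112)/(153.8 + j112), |Γ| = 0.695
RL = −20·log₁₀|Γ| = −20·log₁₀(0.695)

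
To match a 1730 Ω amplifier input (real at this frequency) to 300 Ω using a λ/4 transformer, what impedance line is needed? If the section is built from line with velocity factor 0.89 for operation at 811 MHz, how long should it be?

Z_qwt = √(Z_0·R_L) = √(300 × 1730) = √519000
λ = 0.89·c/f = 0.329 m, so l = λ/4 = 0.0823 m

Z_qwt ≈ 720 Ω; length ≈ 8.23 cm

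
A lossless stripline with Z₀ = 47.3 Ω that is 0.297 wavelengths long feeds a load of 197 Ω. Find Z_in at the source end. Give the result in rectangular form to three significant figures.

Z_in ≈ 12.3 + j13.5 Ω

βl = 2π × 0.297 = 107°
tan(βl) = tan(107°) = -3.29
Z_in = Z_0·(Z_L + jZ_0·tanβl)/(Z_0 + jZ_L·tanβl)
     = 47.3·(197 − j155)/(47.3 − j648)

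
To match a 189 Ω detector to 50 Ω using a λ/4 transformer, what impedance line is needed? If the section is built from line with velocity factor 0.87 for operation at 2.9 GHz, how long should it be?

Z_qwt ≈ 97.2 Ω; length ≈ 2.25 cm

Z_qwt = √(Z_0·R_L) = √(50 × 189) = √9450
λ = 0.87·c/f = 0.09 m, so l = λ/4 = 0.0225 m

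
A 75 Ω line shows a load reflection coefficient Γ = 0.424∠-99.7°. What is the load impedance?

Z_L ≈ 46.5 − j47.4 Ω

Z_L = Z_0·(1 + Γ)/(1 − Γ) = 75·(0.929 − j0.418)/(1.07 + j0.418)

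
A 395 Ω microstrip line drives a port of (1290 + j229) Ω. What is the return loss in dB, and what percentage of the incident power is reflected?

Γ = (895 + j229)/(1685 + j229), |Γ| = 0.543
RL = −20·log₁₀(0.543) = 5.3 dB
P_refl/P_inc = |Γ|² = 0.295

RL ≈ 5.3 dB; 29.5% of incident power reflected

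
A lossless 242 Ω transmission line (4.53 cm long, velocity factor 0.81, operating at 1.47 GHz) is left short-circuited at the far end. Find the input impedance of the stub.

Z_in ≈ −j1590 Ω

λ = v/f = 0.81·c / 1.47 GHz = 0.165 m
βl = 2π·l/λ = 2π × 0.274 = 98.7°
tan(βl) = -6.57
For a short-circuited stub, Z_in = jZ_0·tan(βl)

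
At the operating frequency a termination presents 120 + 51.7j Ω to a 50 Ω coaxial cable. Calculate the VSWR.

VSWR ≈ 2.92

Γ = (Z_L − Z_0)/(Z_L + Z_0) = (70 + j51.7)/(170 + j51.7)
|Γ| = 87/178 = 0.49
VSWR = (1 + |Γ|)/(1 − |Γ|) = 1.49/0.51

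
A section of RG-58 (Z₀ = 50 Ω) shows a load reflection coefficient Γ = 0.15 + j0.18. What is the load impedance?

Z_L ≈ 62.6 + j23.8 Ω

Z_L = Z_0·(1 + Γ)/(1 − Γ) = 50·(1.15 + j0.18)/(0.85 − j0.18)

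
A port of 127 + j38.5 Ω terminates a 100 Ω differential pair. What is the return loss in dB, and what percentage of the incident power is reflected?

RL ≈ 13.8 dB; 4.17% of incident power reflected

Γ = (27 + j38.5)/(227 + j38.5), |Γ| = 0.204
RL = −20·log₁₀(0.204) = 13.8 dB
P_refl/P_inc = |Γ|² = 0.0417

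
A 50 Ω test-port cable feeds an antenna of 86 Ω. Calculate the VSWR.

For a purely resistive load, VSWR = R_L/Z_0 or Z_0/R_L (whichever > 1) = 86/50

VSWR ≈ 1.72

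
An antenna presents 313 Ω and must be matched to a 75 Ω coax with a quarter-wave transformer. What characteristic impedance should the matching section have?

Z_qwt ≈ 153 Ω

Z_qwt = √(Z_0·R_L) = √(75 × 313) = √23480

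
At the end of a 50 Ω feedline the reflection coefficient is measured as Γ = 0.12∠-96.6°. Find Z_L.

Z_L = Z_0·(1 + Γ)/(1 − Γ) = 50·(0.986 − j0.119)/(1.01 + j0.119)

Z_L ≈ 47.3 − j11.4 Ω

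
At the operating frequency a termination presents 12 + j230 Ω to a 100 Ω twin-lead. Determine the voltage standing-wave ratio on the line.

Γ = (Z_L − Z_0)/(Z_L + Z_0) = (-88 + j230)/(112 + j230)
|Γ| = 246/256 = 0.963
VSWR = (1 + |Γ|)/(1 − |Γ|) = 1.96/0.0374

VSWR ≈ 52.5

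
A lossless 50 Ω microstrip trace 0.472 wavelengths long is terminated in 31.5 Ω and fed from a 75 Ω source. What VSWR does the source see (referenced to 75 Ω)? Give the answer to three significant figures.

VSWR ≈ 2.35

βl = 2π × 0.472 = 170°
tan(βl) = -0.178
Z_in = Z_0·(Z_L + jZ_0·tanβl)/(Z_0 + jZ_L·tanβl) = 32.1 − j5.29 Ω
Γ_s = (Z_in − Z_s)/(Z_in + Z_s) = (-42.9 − j5.29)/(107 − j5.29), |Γ_s| = 0.403
VSWR = (1 + |Γ_s|)/(1 − |Γ_s|)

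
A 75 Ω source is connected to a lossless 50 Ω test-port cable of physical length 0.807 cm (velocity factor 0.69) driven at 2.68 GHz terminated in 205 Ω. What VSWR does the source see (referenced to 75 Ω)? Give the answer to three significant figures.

VSWR ≈ 4.05

λ = v/f = 0.69·c / 2.68 GHz = 0.0772 m
βl = 2π·l/λ = 2π × 0.104 = 37.6°
tan(βl) = 0.77
Z_in = Z_0·(Z_L + jZ_0·tanβl)/(Z_0 + jZ_L·tanβl) = 29.8 − j55.5 Ω
Γ_s = (Z_in − Z_s)/(Z_in + Z_s) = (-45.2 − j55.5)/(105 − j55.5), |Γ_s| = 0.604
VSWR = (1 + |Γ_s|)/(1 − |Γ_s|)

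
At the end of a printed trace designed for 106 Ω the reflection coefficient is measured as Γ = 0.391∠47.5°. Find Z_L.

Z_L = Z_0·(1 + Γ)/(1 − Γ) = 106·(1.26 + j0.288)/(0.736 − j0.288)

Z_L ≈ 144 + j97.9 Ω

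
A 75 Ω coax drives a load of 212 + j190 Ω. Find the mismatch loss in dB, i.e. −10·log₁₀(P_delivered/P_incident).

Γ = (137 + j190)/(287 + j190), |Γ| = 0.681
|Γ|² = 0.463, so P_del/P_inc = 1 − |Γ|² = 0.537
ML = −10·log₁₀(1 − |Γ|²)

mismatch loss ≈ 2.7 dB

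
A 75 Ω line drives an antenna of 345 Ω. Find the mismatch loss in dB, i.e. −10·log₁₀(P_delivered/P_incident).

Γ = (345 − 75)/(345 + 75) = 0.643
|Γ|² = 0.413, so P_del/P_inc = 1 − |Γ|² = 0.587
ML = −10·log₁₀(1 − |Γ|²)

mismatch loss ≈ 2.32 dB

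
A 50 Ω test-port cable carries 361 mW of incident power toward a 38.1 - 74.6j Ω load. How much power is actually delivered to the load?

|Γ| = |(-11.9 − j74.6)/(88.1 − j74.6)| = 0.654
|Γ|² = 0.428
P_refl = |Γ|²·P_inc = 155 mW, P_del = (1 − |Γ|²)·P_inc = 206 mW

P_delivered ≈ 206 mW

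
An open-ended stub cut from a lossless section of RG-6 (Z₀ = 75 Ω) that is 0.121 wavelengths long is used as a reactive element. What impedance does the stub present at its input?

βl = 2π × 0.121 = 43.6°
tan(βl) = 0.951
For an open-ended stub, Z_in = −jZ_0·cot(βl) = −jZ_0/tan(βl)

Z_in ≈ −j78.9 Ω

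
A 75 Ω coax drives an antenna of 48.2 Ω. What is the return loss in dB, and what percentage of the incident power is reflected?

Γ = (48.2 − 75)/(48.2 + 75) = -0.218
RL = −20·log₁₀(0.218) = 13.2 dB
P_refl/P_inc = |Γ|² = 0.0473

RL ≈ 13.2 dB; 4.73% of incident power reflected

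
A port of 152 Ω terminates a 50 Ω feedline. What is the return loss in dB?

Γ = (152 − 50)/(152 + 50) = 0.505
RL = −20·log₁₀|Γ| = −20·log₁₀(0.505)

RL ≈ 5.94 dB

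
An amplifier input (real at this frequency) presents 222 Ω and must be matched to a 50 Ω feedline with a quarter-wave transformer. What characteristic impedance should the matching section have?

Z_qwt = √(Z_0·R_L) = √(50 × 222) = √11100

Z_qwt ≈ 105 Ω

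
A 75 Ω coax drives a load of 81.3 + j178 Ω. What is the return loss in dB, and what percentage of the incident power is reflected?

RL ≈ 2.48 dB; 56.5% of incident power reflected

Γ = (6.3 + j178)/(156.3 + j178), |Γ| = 0.752
RL = −20·log₁₀(0.752) = 2.48 dB
P_refl/P_inc = |Γ|² = 0.565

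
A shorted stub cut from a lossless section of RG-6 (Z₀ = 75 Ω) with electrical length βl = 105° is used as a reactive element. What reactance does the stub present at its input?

tan(βl) = -3.73
For a shorted stub, Z_in = jZ_0·tan(βl)

X_in ≈ -280 Ω (capacitive)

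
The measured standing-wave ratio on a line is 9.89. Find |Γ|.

|Γ| = (S − 1)/(S + 1) = (9.89 − 1)/(9.89 + 1) = 8.89/10.9

|Γ| ≈ 0.816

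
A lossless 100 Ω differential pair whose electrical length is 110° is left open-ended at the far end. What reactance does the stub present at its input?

tan(βl) = -2.75
For an open-ended stub, Z_in = −jZ_0·cot(βl) = −jZ_0/tan(βl)

X_in ≈ 36.4 Ω (inductive)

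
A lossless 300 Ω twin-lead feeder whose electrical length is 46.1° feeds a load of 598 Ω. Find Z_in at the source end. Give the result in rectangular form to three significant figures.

tan(βl) = tan(46.1°) = 1.04
Z_in = Z_0·(Z_L + jZ_0·tanβl)/(Z_0 + jZ_L·tanβl)
     = 300·(598 + j312)/(300 + j621)

Z_in ≈ 235 − j175 Ω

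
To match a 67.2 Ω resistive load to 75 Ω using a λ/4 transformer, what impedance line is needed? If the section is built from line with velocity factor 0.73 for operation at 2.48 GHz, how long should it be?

Z_qwt ≈ 71 Ω; length ≈ 2.21 cm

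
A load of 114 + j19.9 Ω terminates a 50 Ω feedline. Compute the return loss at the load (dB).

Γ = (64 + j19.9)/(164 + j19.9), |Γ| = 0.406
RL = −20·log₁₀|Γ| = −20·log₁₀(0.406)

RL ≈ 7.84 dB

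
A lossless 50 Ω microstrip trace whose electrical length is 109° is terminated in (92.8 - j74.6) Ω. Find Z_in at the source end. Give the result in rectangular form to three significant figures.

tan(βl) = tan(109°) = -2.9
Z_in = Z_0·(Z_L + jZ_0·tanβl)/(Z_0 + jZ_L·tanβl)
     = 50·(92.8 − j220)/(-167 − j270)

Z_in ≈ 21.8 + j30.7 Ω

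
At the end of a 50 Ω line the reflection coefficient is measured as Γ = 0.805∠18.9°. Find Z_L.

Z_L ≈ 141 + j209 Ω

Z_L = Z_0·(1 + Γ)/(1 − Γ) = 50·(1.76 + j0.261)/(0.238 − j0.261)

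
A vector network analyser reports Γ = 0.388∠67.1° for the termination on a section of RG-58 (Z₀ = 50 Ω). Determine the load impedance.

Z_L = Z_0·(1 + Γ)/(1 − Γ) = 50·(1.15 + j0.357)/(0.849 − j0.357)

Z_L ≈ 50.1 + j42.1 Ω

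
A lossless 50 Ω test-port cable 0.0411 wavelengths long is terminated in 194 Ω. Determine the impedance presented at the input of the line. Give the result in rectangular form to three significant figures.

βl = 2π × 0.0411 = 14.8°
tan(βl) = tan(14.8°) = 0.264
Z_in = Z_0·(Z_L + jZ_0·tanβl)/(Z_0 + jZ_L·tanβl)
     = 50·(194 + j13.2)/(50 + j51.2)

Z_in ≈ 101 − j90.5 Ω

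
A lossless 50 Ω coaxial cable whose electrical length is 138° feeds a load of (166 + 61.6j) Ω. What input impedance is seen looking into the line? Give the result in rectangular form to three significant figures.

Z_in ≈ 22.5 + j39.7 Ω

tan(βl) = tan(138°) = -0.9
Z_in = Z_0·(Z_L + jZ_0·tanβl)/(Z_0 + jZ_L·tanβl)
     = 50·(166 + j16.6)/(105 − j149)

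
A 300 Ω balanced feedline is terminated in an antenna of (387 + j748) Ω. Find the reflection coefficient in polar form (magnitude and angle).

Γ = (Z_L − Z_0)/(Z_L + Z_0) = (87 + j748)/(687 + j748)
|Γ| = 753/1020 = 0.741

Γ ≈ 0.741 ∠ 35.9°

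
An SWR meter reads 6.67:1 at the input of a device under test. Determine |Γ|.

|Γ| ≈ 0.739

|Γ| = (S − 1)/(S + 1) = (6.67 − 1)/(6.67 + 1) = 5.67/7.67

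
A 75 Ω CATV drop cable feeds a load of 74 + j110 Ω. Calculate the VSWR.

VSWR ≈ 3.93

Γ = (Z_L − Z_0)/(Z_L + Z_0) = (-1 + j110)/(149 + j110)
|Γ| = 110/185 = 0.594
VSWR = (1 + |Γ|)/(1 − |Γ|) = 1.59/0.406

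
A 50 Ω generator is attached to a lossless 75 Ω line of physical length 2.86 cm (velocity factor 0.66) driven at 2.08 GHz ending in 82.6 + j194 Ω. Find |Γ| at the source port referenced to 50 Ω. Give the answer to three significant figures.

λ = v/f = 0.66·c / 2.08 GHz = 0.0952 m
βl = 2π·l/λ = 2π × 0.3 = 108°
tan(βl) = -3.05
Z_in = Z_0·(Z_L + jZ_0·tanβl)/(Z_0 + jZ_L·tanβl) = 9.42 − j0.339 Ω
Γ_s = (Z_in − Z_s)/(Z_in + Z_s) = (-40.6 − j0.339)/(59.4 − j0.339), |Γ_s| = 0.683

|Γ| ≈ 0.683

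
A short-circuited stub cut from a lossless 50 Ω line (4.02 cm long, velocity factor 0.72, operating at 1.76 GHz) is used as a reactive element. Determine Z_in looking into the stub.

λ = v/f = 0.72·c / 1.76 GHz = 0.123 m
βl = 2π·l/λ = 2π × 0.328 = 118°
tan(βl) = -1.89
For a short-circuited stub, Z_in = jZ_0·tan(βl)

Z_in ≈ −j94.4 Ω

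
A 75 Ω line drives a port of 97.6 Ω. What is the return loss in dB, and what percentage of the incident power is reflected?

Γ = (97.6 − 75)/(97.6 + 75) = 0.131
RL = −20·log₁₀(0.131) = 17.7 dB
P_refl/P_inc = |Γ|² = 0.0171

RL ≈ 17.7 dB; 1.71% of incident power reflected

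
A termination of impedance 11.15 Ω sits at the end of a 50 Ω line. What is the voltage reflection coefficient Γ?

Γ = -0.635

Γ = (Z_L − Z_0)/(Z_L + Z_0) = (11.15 − 50)/(11.15 + 50) = -38.85/61.15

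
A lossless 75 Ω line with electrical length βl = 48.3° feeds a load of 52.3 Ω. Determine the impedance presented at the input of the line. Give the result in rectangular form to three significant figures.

Z_in ≈ 73.3 + j26.8 Ω

tan(βl) = tan(48.3°) = 1.12
Z_in = Z_0·(Z_L + jZ_0·tanβl)/(Z_0 + jZ_L·tanβl)
     = 75·(52.3 + j84.2)/(75 + j58.7)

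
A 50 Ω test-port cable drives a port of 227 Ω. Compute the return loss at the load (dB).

RL ≈ 3.89 dB

Γ = (227 − 50)/(227 + 50) = 0.639
RL = −20·log₁₀|Γ| = −20·log₁₀(0.639)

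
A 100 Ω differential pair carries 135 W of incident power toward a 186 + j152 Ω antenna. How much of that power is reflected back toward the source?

|Γ| = |(86 + j152)/(286 + j152)| = 0.539
|Γ|² = 0.291
P_refl = |Γ|²·P_inc = 39.3 W, P_del = (1 − |Γ|²)·P_inc = 95.7 W

P_reflected ≈ 39.3 W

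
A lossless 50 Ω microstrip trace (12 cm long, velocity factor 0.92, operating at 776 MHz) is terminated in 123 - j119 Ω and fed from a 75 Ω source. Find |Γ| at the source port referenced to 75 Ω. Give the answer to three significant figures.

|Γ| ≈ 0.694

λ = v/f = 0.92·c / 776 MHz = 0.356 m
βl = 2π·l/λ = 2π × 0.337 = 121°
tan(βl) = -1.63
Z_in = Z_0·(Z_L + jZ_0·tanβl)/(Z_0 + jZ_L·tanβl) = 18.4 + j43.8 Ω
Γ_s = (Z_in − Z_s)/(Z_in + Z_s) = (-56.6 + j43.8)/(93.4 + j43.8), |Γ_s| = 0.694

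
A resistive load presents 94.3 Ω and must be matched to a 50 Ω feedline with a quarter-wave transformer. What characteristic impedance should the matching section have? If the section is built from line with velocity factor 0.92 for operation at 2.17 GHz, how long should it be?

Z_qwt = √(Z_0·R_L) = √(50 × 94.3) = √4715
λ = 0.92·c/f = 0.127 m, so l = λ/4 = 0.0318 m

Z_qwt ≈ 68.7 Ω; length ≈ 3.18 cm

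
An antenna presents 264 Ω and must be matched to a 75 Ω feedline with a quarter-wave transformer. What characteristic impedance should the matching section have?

Z_qwt = √(Z_0·R_L) = √(75 × 264) = √19800

Z_qwt ≈ 141 Ω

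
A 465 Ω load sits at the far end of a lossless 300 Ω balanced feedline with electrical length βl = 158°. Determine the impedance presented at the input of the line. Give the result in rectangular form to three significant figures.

Z_in ≈ 389 + j122 Ω

tan(βl) = tan(158°) = -0.404
Z_in = Z_0·(Z_L + jZ_0·tanβl)/(Z_0 + jZ_L·tanβl)
     = 300·(465 − j121)/(300 − j188)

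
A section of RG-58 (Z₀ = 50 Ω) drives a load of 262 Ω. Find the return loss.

RL ≈ 3.36 dB

Γ = (262 − 50)/(262 + 50) = 0.679
RL = −20·log₁₀|Γ| = −20·log₁₀(0.679)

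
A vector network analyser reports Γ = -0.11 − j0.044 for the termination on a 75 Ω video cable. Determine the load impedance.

Z_L = Z_0·(1 + Γ)/(1 − Γ) = 75·(0.89 − j0.044)/(1.11 + j0.044)

Z_L ≈ 59.9 − j5.35 Ω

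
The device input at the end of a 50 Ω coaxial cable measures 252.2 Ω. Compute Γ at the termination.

Γ = 0.669

Γ = (Z_L − Z_0)/(Z_L + Z_0) = (252.2 − 50)/(252.2 + 50) = 202.2/302.2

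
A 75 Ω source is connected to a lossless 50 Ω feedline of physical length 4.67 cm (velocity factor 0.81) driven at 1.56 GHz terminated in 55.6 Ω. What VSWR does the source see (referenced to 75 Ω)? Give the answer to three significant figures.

VSWR ≈ 1.64

λ = v/f = 0.81·c / 1.56 GHz = 0.156 m
βl = 2π·l/λ = 2π × 0.3 = 108°
tan(βl) = -3.09
Z_in = Z_0·(Z_L + jZ_0·tanβl)/(Z_0 + jZ_L·tanβl) = 45.8 + j2.85 Ω
Γ_s = (Z_in − Z_s)/(Z_in + Z_s) = (-29.2 + j2.85)/(121 + j2.85), |Γ_s| = 0.243
VSWR = (1 + |Γ_s|)/(1 − |Γ_s|)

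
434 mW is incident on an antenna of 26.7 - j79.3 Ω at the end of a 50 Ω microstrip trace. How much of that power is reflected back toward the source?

|Γ| = |(-23.3 − j79.3)/(76.7 − j79.3)| = 0.749
|Γ|² = 0.561
P_refl = |Γ|²·P_inc = 244 mW, P_del = (1 − |Γ|²)·P_inc = 190 mW

P_reflected ≈ 244 mW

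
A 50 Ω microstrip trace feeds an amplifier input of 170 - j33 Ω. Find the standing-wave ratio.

VSWR ≈ 3.54

Γ = (Z_L − Z_0)/(Z_L + Z_0) = (120 − j33)/(220 − j33)
|Γ| = 124/222 = 0.559
VSWR = (1 + |Γ|)/(1 − |Γ|) = 1.56/0.441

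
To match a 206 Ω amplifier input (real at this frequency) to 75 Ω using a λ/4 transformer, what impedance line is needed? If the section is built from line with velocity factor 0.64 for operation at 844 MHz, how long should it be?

Z_qwt ≈ 124 Ω; length ≈ 5.69 cm

Z_qwt = √(Z_0·R_L) = √(75 × 206) = √15450
λ = 0.64·c/f = 0.227 m, so l = λ/4 = 0.0569 m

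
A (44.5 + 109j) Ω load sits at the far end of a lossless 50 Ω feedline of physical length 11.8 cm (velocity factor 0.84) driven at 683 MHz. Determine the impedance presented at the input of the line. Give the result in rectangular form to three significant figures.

λ = v/f = 0.84·c / 683 MHz = 0.369 m
βl = 2π·l/λ = 2π × 0.32 = 115°
tan(βl) = tan(115°) = -2.13
Z_in = Z_0·(Z_L + jZ_0·tanβl)/(Z_0 + jZ_L·tanβl)
     = 50·(44.5 + j2.43)/(282 − j94.8)

Z_in ≈ 6.95 + j2.77 Ω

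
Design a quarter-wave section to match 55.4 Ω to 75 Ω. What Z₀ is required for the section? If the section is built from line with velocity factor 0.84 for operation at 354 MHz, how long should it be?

Z_qwt = √(Z_0·R_L) = √(75 × 55.4) = √4155
λ = 0.84·c/f = 0.712 m, so l = λ/4 = 0.178 m

Z_qwt ≈ 64.5 Ω; length ≈ 17.8 cm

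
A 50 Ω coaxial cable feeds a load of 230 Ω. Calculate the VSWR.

VSWR ≈ 4.6

For a purely resistive load, VSWR = R_L/Z_0 or Z_0/R_L (whichever > 1) = 230/50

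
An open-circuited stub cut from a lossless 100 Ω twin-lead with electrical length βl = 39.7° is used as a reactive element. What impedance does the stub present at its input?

Z_in ≈ −j120 Ω

tan(βl) = 0.83
For an open-circuited stub, Z_in = −jZ_0·cot(βl) = −jZ_0/tan(βl)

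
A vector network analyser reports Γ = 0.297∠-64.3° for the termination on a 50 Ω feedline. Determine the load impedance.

Z_L = Z_0·(1 + Γ)/(1 − Γ) = 50·(1.13 − j0.268)/(0.871 + j0.268)

Z_L ≈ 54.9 − j32.2 Ω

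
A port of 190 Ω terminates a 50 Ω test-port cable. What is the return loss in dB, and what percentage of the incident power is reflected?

RL ≈ 4.68 dB; 34% of incident power reflected

Γ = (190 − 50)/(190 + 50) = 0.583
RL = −20·log₁₀(0.583) = 4.68 dB
P_refl/P_inc = |Γ|² = 0.34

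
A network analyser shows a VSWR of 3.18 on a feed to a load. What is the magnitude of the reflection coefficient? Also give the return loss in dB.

|Γ| = (S − 1)/(S + 1) = (3.18 − 1)/(3.18 + 1) = 2.18/4.18
RL = −20·log₁₀|Γ| = −20·log₁₀(0.522)

|Γ| ≈ 0.522; return loss ≈ 5.65 dB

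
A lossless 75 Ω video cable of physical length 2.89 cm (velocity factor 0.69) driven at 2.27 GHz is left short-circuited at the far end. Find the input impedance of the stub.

λ = v/f = 0.69·c / 2.27 GHz = 0.0912 m
βl = 2π·l/λ = 2π × 0.317 = 114°
tan(βl) = -2.24
For a short-circuited stub, Z_in = jZ_0·tan(βl)

Z_in ≈ −j168 Ω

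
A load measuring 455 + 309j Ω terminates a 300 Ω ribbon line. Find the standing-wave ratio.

VSWR ≈ 2.47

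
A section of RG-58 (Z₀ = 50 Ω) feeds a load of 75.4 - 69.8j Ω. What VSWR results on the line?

VSWR ≈ 3.15

Γ = (Z_L − Z_0)/(Z_L + Z_0) = (25.4 − j69.8)/(125.4 − j69.8)
|Γ| = 74.3/144 = 0.518
VSWR = (1 + |Γ|)/(1 − |Γ|) = 1.52/0.482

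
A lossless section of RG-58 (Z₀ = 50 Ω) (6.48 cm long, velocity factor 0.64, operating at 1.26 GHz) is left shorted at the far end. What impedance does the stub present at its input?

λ = v/f = 0.64·c / 1.26 GHz = 0.152 m
βl = 2π·l/λ = 2π × 0.425 = 153°
tan(βl) = -0.508
For a shorted stub, Z_in = jZ_0·tan(βl)

Z_in ≈ −j25.4 Ω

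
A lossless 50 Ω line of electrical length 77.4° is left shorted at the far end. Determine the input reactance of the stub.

X_in ≈ 224 Ω (inductive)

tan(βl) = 4.47
For a shorted stub, Z_in = jZ_0·tan(βl)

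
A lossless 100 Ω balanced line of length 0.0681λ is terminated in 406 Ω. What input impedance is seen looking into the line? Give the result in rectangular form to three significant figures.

Z_in ≈ 111 − j159 Ω

βl = 2π × 0.0681 = 24.5°
tan(βl) = tan(24.5°) = 0.456
Z_in = Z_0·(Z_L + jZ_0·tanβl)/(Z_0 + jZ_L·tanβl)
     = 100·(406 + j45.6)/(100 + j185)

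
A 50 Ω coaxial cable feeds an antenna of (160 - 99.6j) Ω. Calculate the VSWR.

Γ = (Z_L − Z_0)/(Z_L + Z_0) = (110 − j99.6)/(210 − j99.6)
|Γ| = 148/232 = 0.638
VSWR = (1 + |Γ|)/(1 − |Γ|) = 1.64/0.362

VSWR ≈ 4.53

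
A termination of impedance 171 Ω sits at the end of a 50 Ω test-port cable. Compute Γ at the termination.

Γ = 0.548

Γ = (Z_L − Z_0)/(Z_L + Z_0) = (171 − 50)/(171 + 50) = 121/221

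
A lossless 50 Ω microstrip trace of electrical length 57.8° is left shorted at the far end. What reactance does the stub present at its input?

tan(βl) = 1.59
For a shorted stub, Z_in = jZ_0·tan(βl)

X_in ≈ 79.4 Ω (inductive)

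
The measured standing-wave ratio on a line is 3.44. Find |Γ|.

|Γ| ≈ 0.55

|Γ| = (S − 1)/(S + 1) = (3.44 − 1)/(3.44 + 1) = 2.44/4.44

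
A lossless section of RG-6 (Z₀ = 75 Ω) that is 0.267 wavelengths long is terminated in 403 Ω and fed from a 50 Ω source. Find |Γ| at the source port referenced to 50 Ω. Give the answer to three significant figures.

|Γ| ≈ 0.569

βl = 2π × 0.267 = 96.1°
tan(βl) = -9.33
Z_in = Z_0·(Z_L + jZ_0·tanβl)/(Z_0 + jZ_L·tanβl) = 14.1 + j7.76 Ω
Γ_s = (Z_in − Z_s)/(Z_in + Z_s) = (-35.9 + j7.76)/(64.1 + j7.76), |Γ_s| = 0.569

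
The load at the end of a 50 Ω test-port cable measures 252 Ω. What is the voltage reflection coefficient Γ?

Γ = 0.669

Γ = (Z_L − Z_0)/(Z_L + Z_0) = (252 − 50)/(252 + 50) = 202/302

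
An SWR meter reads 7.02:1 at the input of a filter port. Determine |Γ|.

|Γ| ≈ 0.751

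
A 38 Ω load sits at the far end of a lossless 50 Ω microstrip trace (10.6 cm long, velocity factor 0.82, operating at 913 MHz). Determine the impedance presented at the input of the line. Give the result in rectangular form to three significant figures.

λ = v/f = 0.82·c / 913 MHz = 0.269 m
βl = 2π·l/λ = 2π × 0.393 = 142°
tan(βl) = tan(142°) = -0.792
Z_in = Z_0·(Z_L + jZ_0·tanβl)/(Z_0 + jZ_L·tanβl)
     = 50·(38 − j39.6)/(50 − j30.1)

Z_in ≈ 45.4 − j12.3 Ω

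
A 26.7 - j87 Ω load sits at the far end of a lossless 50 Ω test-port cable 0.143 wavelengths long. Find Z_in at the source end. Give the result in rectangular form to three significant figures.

βl = 2π × 0.143 = 51.5°
tan(βl) = tan(51.5°) = 1.26
Z_in = Z_0·(Z_L + jZ_0·tanβl)/(Z_0 + jZ_L·tanβl)
     = 50·(26.7 − j24.2)/(159 + j33.5)

Z_in ≈ 6.49 − j8.96 Ω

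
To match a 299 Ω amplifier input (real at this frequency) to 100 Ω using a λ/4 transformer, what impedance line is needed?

Z_qwt ≈ 173 Ω

Z_qwt = √(Z_0·R_L) = √(100 × 299) = √29900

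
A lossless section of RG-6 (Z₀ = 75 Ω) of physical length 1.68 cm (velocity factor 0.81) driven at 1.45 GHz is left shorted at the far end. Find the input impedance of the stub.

λ = v/f = 0.81·c / 1.45 GHz = 0.168 m
βl = 2π·l/λ = 2π × 0.1 = 36.1°
tan(βl) = 0.729
For a shorted stub, Z_in = jZ_0·tan(βl)

Z_in ≈ +j54.7 Ω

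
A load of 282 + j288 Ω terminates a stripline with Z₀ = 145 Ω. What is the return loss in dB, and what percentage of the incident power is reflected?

RL ≈ 4.16 dB; 38.3% of incident power reflected

Γ = (137 + j288)/(427 + j288), |Γ| = 0.619
RL = −20·log₁₀(0.619) = 4.16 dB
P_refl/P_inc = |Γ|² = 0.383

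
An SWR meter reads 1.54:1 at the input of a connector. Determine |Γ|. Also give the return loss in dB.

|Γ| = (S − 1)/(S + 1) = (1.54 − 1)/(1.54 + 1) = 0.54/2.54
RL = −20·log₁₀|Γ| = −20·log₁₀(0.213)

|Γ| ≈ 0.213; return loss ≈ 13.4 dB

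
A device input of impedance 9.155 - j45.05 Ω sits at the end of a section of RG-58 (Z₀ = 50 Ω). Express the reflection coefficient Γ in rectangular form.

Γ = (Z_L − Z_0)/(Z_L + Z_0) = (-40.84 − j45.05)/(59.16 − j45.05)

Γ ≈ -0.0699 − j0.815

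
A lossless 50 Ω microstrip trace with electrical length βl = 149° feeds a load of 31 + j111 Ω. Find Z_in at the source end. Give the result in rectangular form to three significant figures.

Z_in ≈ 7.55 + j35.9 Ω

tan(βl) = tan(149°) = -0.601
Z_in = Z_0·(Z_L + jZ_0·tanβl)/(Z_0 + jZ_L·tanβl)
     = 50·(31 + j81)/(117 − j18.6)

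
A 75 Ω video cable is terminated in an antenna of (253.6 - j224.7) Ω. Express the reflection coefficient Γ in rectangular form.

Γ ≈ 0.689 − j0.213

Γ = (Z_L − Z_0)/(Z_L + Z_0) = (178.6 − j224.7)/(328.6 − j224.7)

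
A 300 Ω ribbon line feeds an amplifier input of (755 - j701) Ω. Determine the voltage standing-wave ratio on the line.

Γ = (Z_L − Z_0)/(Z_L + Z_0) = (455 − j701)/(1055 − j701)
|Γ| = 836/1270 = 0.66
VSWR = (1 + |Γ|)/(1 − |Γ|) = 1.66/0.34

VSWR ≈ 4.88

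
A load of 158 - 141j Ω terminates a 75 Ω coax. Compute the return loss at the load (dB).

Γ = (83 − j141)/(233 − j141), |Γ| = 0.601
RL = −20·log₁₀|Γ| = −20·log₁₀(0.601)

RL ≈ 4.43 dB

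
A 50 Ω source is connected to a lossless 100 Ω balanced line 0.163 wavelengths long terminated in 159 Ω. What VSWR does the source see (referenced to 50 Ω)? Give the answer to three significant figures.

βl = 2π × 0.163 = 58.7°
tan(βl) = 1.64
Z_in = Z_0·(Z_L + jZ_0·tanβl)/(Z_0 + jZ_L·tanβl) = 75.2 − j32.1 Ω
Γ_s = (Z_in − Z_s)/(Z_in + Z_s) = (25.2 − j32.1)/(125 − j32.1), |Γ_s| = 0.316
VSWR = (1 + |Γ_s|)/(1 − |Γ_s|)

VSWR ≈ 1.92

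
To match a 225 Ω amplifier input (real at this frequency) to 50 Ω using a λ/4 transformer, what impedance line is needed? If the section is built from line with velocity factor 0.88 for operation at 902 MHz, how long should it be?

Z_qwt = √(Z_0·R_L) = √(50 × 225) = √11250
λ = 0.88·c/f = 0.293 m, so l = λ/4 = 0.0732 m

Z_qwt ≈ 106 Ω; length ≈ 7.32 cm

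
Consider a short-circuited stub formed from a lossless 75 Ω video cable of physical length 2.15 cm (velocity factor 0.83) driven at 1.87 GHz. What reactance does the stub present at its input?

X_in ≈ 121 Ω (inductive)

λ = v/f = 0.83·c / 1.87 GHz = 0.133 m
βl = 2π·l/λ = 2π × 0.161 = 58.1°
tan(βl) = 1.61
For a short-circuited stub, Z_in = jZ_0·tan(βl)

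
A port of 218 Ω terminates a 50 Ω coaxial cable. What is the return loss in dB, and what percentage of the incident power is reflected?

Γ = (218 − 50)/(218 + 50) = 0.627
RL = −20·log₁₀(0.627) = 4.06 dB
P_refl/P_inc = |Γ|² = 0.393

RL ≈ 4.06 dB; 39.3% of incident power reflected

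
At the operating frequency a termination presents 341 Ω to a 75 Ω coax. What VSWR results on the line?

For a purely resistive load, VSWR = R_L/Z_0 or Z_0/R_L (whichever > 1) = 341/75

VSWR ≈ 4.55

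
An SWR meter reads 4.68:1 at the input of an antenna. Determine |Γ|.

|Γ| ≈ 0.648

|Γ| = (S − 1)/(S + 1) = (4.68 − 1)/(4.68 + 1) = 3.68/5.68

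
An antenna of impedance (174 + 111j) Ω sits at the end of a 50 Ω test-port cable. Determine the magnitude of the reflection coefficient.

|Γ| ≈ 0.666

Γ = (Z_L − Z_0)/(Z_L + Z_0) = (124 + j111)/(224 + j111)
|Γ| = 166/250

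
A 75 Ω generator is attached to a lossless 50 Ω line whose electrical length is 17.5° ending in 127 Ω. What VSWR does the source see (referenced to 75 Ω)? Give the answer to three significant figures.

VSWR ≈ 1.93

tan(βl) = 0.315
Z_in = Z_0·(Z_L + jZ_0·tanβl)/(Z_0 + jZ_L·tanβl) = 85.1 − j52.4 Ω
Γ_s = (Z_in − Z_s)/(Z_in + Z_s) = (10.1 − j52.4)/(160 − j52.4), |Γ_s| = 0.317
VSWR = (1 + |Γ_s|)/(1 − |Γ_s|)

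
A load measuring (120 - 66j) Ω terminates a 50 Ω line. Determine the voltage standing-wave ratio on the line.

VSWR ≈ 3.23

Γ = (Z_L − Z_0)/(Z_L + Z_0) = (70 − j66)/(170 − j66)
|Γ| = 96.2/182 = 0.528
VSWR = (1 + |Γ|)/(1 − |Γ|) = 1.53/0.472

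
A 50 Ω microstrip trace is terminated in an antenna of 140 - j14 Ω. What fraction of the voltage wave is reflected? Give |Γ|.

Γ = (Z_L − Z_0)/(Z_L + Z_0) = (90 − j14)/(190 − j14)
|Γ| = 91.1/191

|Γ| ≈ 0.478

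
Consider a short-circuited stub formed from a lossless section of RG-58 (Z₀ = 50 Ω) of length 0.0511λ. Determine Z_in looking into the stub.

Z_in ≈ +j16.6 Ω

βl = 2π × 0.0511 = 18.4°
tan(βl) = 0.333
For a short-circuited stub, Z_in = jZ_0·tan(βl)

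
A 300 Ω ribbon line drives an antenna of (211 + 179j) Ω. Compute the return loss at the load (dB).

Γ = (-89 + j179)/(511 + j179), |Γ| = 0.369
RL = −20·log₁₀|Γ| = −20·log₁₀(0.369)

RL ≈ 8.65 dB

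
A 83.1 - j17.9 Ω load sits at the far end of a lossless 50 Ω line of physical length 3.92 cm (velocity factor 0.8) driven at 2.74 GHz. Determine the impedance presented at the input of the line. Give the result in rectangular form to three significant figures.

Z_in ≈ 84.9 + j15.1 Ω

λ = v/f = 0.8·c / 2.74 GHz = 0.0876 m
βl = 2π·l/λ = 2π × 0.448 = 161°
tan(βl) = tan(161°) = -0.342
Z_in = Z_0·(Z_L + jZ_0·tanβl)/(Z_0 + jZ_L·tanβl)
     = 50·(83.1 − j35)/(43.9 − j28.4)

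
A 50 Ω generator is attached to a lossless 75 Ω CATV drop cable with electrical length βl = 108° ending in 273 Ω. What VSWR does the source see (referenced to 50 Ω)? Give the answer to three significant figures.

VSWR ≈ 2.74

tan(βl) = -3.08
Z_in = Z_0·(Z_L + jZ_0·tanβl)/(Z_0 + jZ_L·tanβl) = 22.6 + j22.4 Ω
Γ_s = (Z_in − Z_s)/(Z_in + Z_s) = (-27.4 + j22.4)/(72.6 + j22.4), |Γ_s| = 0.466
VSWR = (1 + |Γ_s|)/(1 − |Γ_s|)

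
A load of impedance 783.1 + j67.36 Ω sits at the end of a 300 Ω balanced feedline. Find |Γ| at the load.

Γ = (Z_L − Z_0)/(Z_L + Z_0) = (483.1 + j67.36)/(1083 + j67.36)
|Γ| = 488/1090

|Γ| ≈ 0.449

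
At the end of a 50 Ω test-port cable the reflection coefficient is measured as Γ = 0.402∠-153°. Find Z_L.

Z_L = Z_0·(1 + Γ)/(1 − Γ) = 50·(0.642 − j0.183)/(1.36 + j0.183)

Z_L ≈ 22.3 − j9.72 Ω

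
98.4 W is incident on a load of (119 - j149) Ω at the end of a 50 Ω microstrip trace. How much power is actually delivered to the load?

|Γ| = |(69 − j149)/(169 − j149)| = 0.729
|Γ|² = 0.531
P_refl = |Γ|²·P_inc = 52.3 W, P_del = (1 − |Γ|²)·P_inc = 46.1 W

P_delivered ≈ 46.1 W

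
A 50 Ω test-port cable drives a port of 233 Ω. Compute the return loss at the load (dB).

RL ≈ 3.79 dB

Γ = (233 − 50)/(233 + 50) = 0.647
RL = −20·log₁₀|Γ| = −20·log₁₀(0.647)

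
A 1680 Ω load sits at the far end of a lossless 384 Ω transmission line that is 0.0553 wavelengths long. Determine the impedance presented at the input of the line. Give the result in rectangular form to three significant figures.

Z_in ≈ 541 − j719 Ω

βl = 2π × 0.0553 = 19.9°
tan(βl) = tan(19.9°) = 0.362
Z_in = Z_0·(Z_L + jZ_0·tanβl)/(Z_0 + jZ_L·tanβl)
     = 384·(1680 + j139)/(384 + j608)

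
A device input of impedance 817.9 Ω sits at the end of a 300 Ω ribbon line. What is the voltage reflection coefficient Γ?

Γ = 0.463

Γ = (Z_L − Z_0)/(Z_L + Z_0) = (817.9 − 300)/(817.9 + 300) = 517.9/1118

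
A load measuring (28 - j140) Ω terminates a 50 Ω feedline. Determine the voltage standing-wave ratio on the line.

Γ = (Z_L − Z_0)/(Z_L + Z_0) = (-22 − j140)/(78 − j140)
|Γ| = 142/160 = 0.884
VSWR = (1 + |Γ|)/(1 − |Γ|) = 1.88/0.116

VSWR ≈ 16.3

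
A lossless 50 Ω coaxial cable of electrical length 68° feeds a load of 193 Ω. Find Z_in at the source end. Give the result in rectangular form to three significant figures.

Z_in ≈ 14.9 − j18.6 Ω

tan(βl) = tan(68°) = 2.48
Z_in = Z_0·(Z_L + jZ_0·tanβl)/(Z_0 + jZ_L·tanβl)
     = 50·(193 + j124)/(50 + j478)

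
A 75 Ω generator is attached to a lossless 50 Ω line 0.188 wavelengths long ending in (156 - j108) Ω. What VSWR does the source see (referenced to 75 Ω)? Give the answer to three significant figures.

VSWR ≈ 6.88

βl = 2π × 0.188 = 67.7°
tan(βl) = 2.44
Z_in = Z_0·(Z_L + jZ_0·tanβl)/(Z_0 + jZ_L·tanβl) = 11.2 − j11.3 Ω
Γ_s = (Z_in − Z_s)/(Z_in + Z_s) = (-63.8 − j11.3)/(86.2 − j11.3), |Γ_s| = 0.746
VSWR = (1 + |Γ_s|)/(1 − |Γ_s|)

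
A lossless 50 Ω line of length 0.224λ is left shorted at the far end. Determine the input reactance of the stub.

X_in ≈ 303 Ω (inductive)

βl = 2π × 0.224 = 80.6°
tan(βl) = 6.07
For a shorted stub, Z_in = jZ_0·tan(βl)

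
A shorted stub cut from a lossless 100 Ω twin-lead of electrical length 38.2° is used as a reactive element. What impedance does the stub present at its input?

tan(βl) = 0.787
For a shorted stub, Z_in = jZ_0·tan(βl)

Z_in ≈ +j78.7 Ω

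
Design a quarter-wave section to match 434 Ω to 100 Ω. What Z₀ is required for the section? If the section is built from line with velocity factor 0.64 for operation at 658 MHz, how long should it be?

Z_qwt = √(Z_0·R_L) = √(100 × 434) = √43400
λ = 0.64·c/f = 0.292 m, so l = λ/4 = 0.0729 m

Z_qwt ≈ 208 Ω; length ≈ 7.29 cm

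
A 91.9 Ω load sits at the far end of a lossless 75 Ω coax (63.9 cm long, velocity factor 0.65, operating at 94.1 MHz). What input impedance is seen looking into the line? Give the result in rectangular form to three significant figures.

λ = v/f = 0.65·c / 94.1 MHz = 2.07 m
βl = 2π·l/λ = 2π × 0.308 = 111°
tan(βl) = tan(111°) = -2.6
Z_in = Z_0·(Z_L + jZ_0·tanβl)/(Z_0 + jZ_L·tanβl)
     = 75·(91.9 − j195)/(75 − j239)

Z_in ≈ 64 + j8.76 Ω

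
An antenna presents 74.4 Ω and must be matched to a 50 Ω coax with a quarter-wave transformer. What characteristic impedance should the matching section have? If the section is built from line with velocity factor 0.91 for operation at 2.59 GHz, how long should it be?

Z_qwt ≈ 61 Ω; length ≈ 2.64 cm

Z_qwt = √(Z_0·R_L) = √(50 × 74.4) = √3720
λ = 0.91·c/f = 0.105 m, so l = λ/4 = 0.0264 m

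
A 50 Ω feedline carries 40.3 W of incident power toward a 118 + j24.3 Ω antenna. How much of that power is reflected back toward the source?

|Γ| = |(68 + j24.3)/(168 + j24.3)| = 0.425
|Γ|² = 0.181
P_refl = |Γ|²·P_inc = 7.29 W, P_del = (1 − |Γ|²)·P_inc = 33 W

P_reflected ≈ 7.29 W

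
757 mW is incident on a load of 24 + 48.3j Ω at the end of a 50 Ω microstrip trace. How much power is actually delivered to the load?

|Γ| = |(-26 + j48.3)/(74 + j48.3)| = 0.621
|Γ|² = 0.385
P_refl = |Γ|²·P_inc = 292 mW, P_del = (1 − |Γ|²)·P_inc = 465 mW

P_delivered ≈ 465 mW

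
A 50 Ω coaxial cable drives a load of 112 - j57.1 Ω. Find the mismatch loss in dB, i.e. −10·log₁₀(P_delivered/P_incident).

Γ = (62 − j57.1)/(162 − j57.1), |Γ| = 0.491
|Γ|² = 0.241, so P_del/P_inc = 1 − |Γ|² = 0.759
ML = −10·log₁₀(1 − |Γ|²)

mismatch loss ≈ 1.2 dB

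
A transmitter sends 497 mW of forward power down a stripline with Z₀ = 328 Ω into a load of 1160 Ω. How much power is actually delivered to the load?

Γ = (1160 − 328)/(1160 + 328) = 0.559
|Γ|² = 0.313
P_refl = |Γ|²·P_inc = 155 mW, P_del = (1 − |Γ|²)·P_inc = 342 mW

P_delivered ≈ 342 mW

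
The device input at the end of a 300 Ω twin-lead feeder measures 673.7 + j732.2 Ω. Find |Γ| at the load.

Γ = (Z_L − Z_0)/(Z_L + Z_0) = (373.7 + j732.2)/(973.7 + j732.2)
|Γ| = 822/1220

|Γ| ≈ 0.675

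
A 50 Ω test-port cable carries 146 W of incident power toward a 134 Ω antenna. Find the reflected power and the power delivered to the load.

Γ = (134 − 50)/(134 + 50) = 0.457
|Γ|² = 0.208
P_refl = |Γ|²·P_inc = 30.4 W, P_del = (1 − |Γ|²)·P_inc = 116 W

P_reflected ≈ 30.4 W; P_delivered ≈ 116 W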